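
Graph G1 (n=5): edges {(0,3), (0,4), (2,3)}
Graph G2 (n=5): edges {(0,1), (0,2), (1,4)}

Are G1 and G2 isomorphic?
Yes, isomorphic

The graphs are isomorphic.
One valid mapping φ: V(G1) → V(G2): 0→1, 1→3, 2→2, 3→0, 4→4

Verify φ preserves adjacency — for each edge of G1, its image is an edge of G2:
  (0,3) → (φ(0),φ(3)) = (0,1) ∈ E(G2) ✓
  (0,4) → (φ(0),φ(4)) = (1,4) ∈ E(G2) ✓
  (2,3) → (φ(2),φ(3)) = (0,2) ∈ E(G2) ✓
All 3 edges of G1 map to edges of G2, and |E(G1)| = |E(G2)| = 3, so φ is a bijection on edges as well as vertices. Hence G1 ≅ G2.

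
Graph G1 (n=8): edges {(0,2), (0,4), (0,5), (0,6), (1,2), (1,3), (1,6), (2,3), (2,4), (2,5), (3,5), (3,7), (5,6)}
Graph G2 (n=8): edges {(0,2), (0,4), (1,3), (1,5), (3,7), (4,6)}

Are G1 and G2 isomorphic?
No, not isomorphic

The graphs are NOT isomorphic.

Connected components of G1: 1 component(s) with vertex sets [[0, 1, 2, 3, 4, 5, 6, 7]], sizes [8].
Connected components of G2: 2 component(s) with vertex sets [[0, 2, 4, 6], [1, 3, 5, 7]], sizes [4, 4].
The number of connected components (and the multiset of component sizes) is an isomorphism invariant — an isomorphism maps each component of G1 bijectively onto a component of G2. Since G1 has 1 component(s) and G2 has 2, they cannot be isomorphic.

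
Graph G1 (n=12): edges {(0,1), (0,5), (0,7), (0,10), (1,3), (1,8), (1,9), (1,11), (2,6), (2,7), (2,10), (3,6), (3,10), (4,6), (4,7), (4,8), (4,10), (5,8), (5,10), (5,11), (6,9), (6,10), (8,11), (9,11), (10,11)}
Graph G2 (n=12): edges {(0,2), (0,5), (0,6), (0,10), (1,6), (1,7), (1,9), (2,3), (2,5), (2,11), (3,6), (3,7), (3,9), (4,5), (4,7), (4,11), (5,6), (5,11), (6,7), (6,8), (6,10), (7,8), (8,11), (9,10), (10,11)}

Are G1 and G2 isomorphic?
Yes, isomorphic

The graphs are isomorphic.
One valid mapping φ: V(G1) → V(G2): 0→10, 1→11, 2→1, 3→8, 4→3, 5→0, 6→7, 7→9, 8→2, 9→4, 10→6, 11→5

Verify φ preserves adjacency — for each edge of G1, its image is an edge of G2:
  (0,1) → (φ(0),φ(1)) = (10,11) ∈ E(G2) ✓
  (0,5) → (φ(0),φ(5)) = (0,10) ∈ E(G2) ✓
  (0,7) → (φ(0),φ(7)) = (9,10) ∈ E(G2) ✓
  (0,10) → (φ(0),φ(10)) = (6,10) ∈ E(G2) ✓
  (1,3) → (φ(1),φ(3)) = (8,11) ∈ E(G2) ✓
  (1,8) → (φ(1),φ(8)) = (2,11) ∈ E(G2) ✓
  (1,9) → (φ(1),φ(9)) = (4,11) ∈ E(G2) ✓
  (1,11) → (φ(1),φ(11)) = (5,11) ∈ E(G2) ✓
  (2,6) → (φ(2),φ(6)) = (1,7) ∈ E(G2) ✓
  (2,7) → (φ(2),φ(7)) = (1,9) ∈ E(G2) ✓
  (2,10) → (φ(2),φ(10)) = (1,6) ∈ E(G2) ✓
  (3,6) → (φ(3),φ(6)) = (7,8) ∈ E(G2) ✓
  (3,10) → (φ(3),φ(10)) = (6,8) ∈ E(G2) ✓
  (4,6) → (φ(4),φ(6)) = (3,7) ∈ E(G2) ✓
  (4,7) → (φ(4),φ(7)) = (3,9) ∈ E(G2) ✓
  (4,8) → (φ(4),φ(8)) = (2,3) ∈ E(G2) ✓
  (4,10) → (φ(4),φ(10)) = (3,6) ∈ E(G2) ✓
  (5,8) → (φ(5),φ(8)) = (0,2) ∈ E(G2) ✓
  (5,10) → (φ(5),φ(10)) = (0,6) ∈ E(G2) ✓
  (5,11) → (φ(5),φ(11)) = (0,5) ∈ E(G2) ✓
  (6,9) → (φ(6),φ(9)) = (4,7) ∈ E(G2) ✓
  (6,10) → (φ(6),φ(10)) = (6,7) ∈ E(G2) ✓
  (8,11) → (φ(8),φ(11)) = (2,5) ∈ E(G2) ✓
  (9,11) → (φ(9),φ(11)) = (4,5) ∈ E(G2) ✓
  (10,11) → (φ(10),φ(11)) = (5,6) ∈ E(G2) ✓
All 25 edges of G1 map to edges of G2, and |E(G1)| = |E(G2)| = 25, so φ is a bijection on edges as well as vertices. Hence G1 ≅ G2.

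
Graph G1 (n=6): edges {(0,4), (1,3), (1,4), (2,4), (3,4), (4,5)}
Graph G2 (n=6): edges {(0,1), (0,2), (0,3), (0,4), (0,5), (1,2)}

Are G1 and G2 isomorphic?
Yes, isomorphic

The graphs are isomorphic.
One valid mapping φ: V(G1) → V(G2): 0→3, 1→2, 2→4, 3→1, 4→0, 5→5

Verify φ preserves adjacency — for each edge of G1, its image is an edge of G2:
  (0,4) → (φ(0),φ(4)) = (0,3) ∈ E(G2) ✓
  (1,3) → (φ(1),φ(3)) = (1,2) ∈ E(G2) ✓
  (1,4) → (φ(1),φ(4)) = (0,2) ∈ E(G2) ✓
  (2,4) → (φ(2),φ(4)) = (0,4) ∈ E(G2) ✓
  (3,4) → (φ(3),φ(4)) = (0,1) ∈ E(G2) ✓
  (4,5) → (φ(4),φ(5)) = (0,5) ∈ E(G2) ✓
All 6 edges of G1 map to edges of G2, and |E(G1)| = |E(G2)| = 6, so φ is a bijection on edges as well as vertices. Hence G1 ≅ G2.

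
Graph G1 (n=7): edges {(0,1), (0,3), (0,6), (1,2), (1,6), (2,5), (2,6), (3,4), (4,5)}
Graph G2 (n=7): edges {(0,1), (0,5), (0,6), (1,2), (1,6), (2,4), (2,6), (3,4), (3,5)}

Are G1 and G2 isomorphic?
Yes, isomorphic

The graphs are isomorphic.
One valid mapping φ: V(G1) → V(G2): 0→0, 1→6, 2→2, 3→5, 4→3, 5→4, 6→1

Verify φ preserves adjacency — for each edge of G1, its image is an edge of G2:
  (0,1) → (φ(0),φ(1)) = (0,6) ∈ E(G2) ✓
  (0,3) → (φ(0),φ(3)) = (0,5) ∈ E(G2) ✓
  (0,6) → (φ(0),φ(6)) = (0,1) ∈ E(G2) ✓
  (1,2) → (φ(1),φ(2)) = (2,6) ∈ E(G2) ✓
  (1,6) → (φ(1),φ(6)) = (1,6) ∈ E(G2) ✓
  (2,5) → (φ(2),φ(5)) = (2,4) ∈ E(G2) ✓
  (2,6) → (φ(2),φ(6)) = (1,2) ∈ E(G2) ✓
  (3,4) → (φ(3),φ(4)) = (3,5) ∈ E(G2) ✓
  (4,5) → (φ(4),φ(5)) = (3,4) ∈ E(G2) ✓
All 9 edges of G1 map to edges of G2, and |E(G1)| = |E(G2)| = 9, so φ is a bijection on edges as well as vertices. Hence G1 ≅ G2.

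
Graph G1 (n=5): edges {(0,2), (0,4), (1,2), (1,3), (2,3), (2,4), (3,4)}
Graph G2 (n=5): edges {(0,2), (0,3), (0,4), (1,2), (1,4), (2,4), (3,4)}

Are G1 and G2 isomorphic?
Yes, isomorphic

The graphs are isomorphic.
One valid mapping φ: V(G1) → V(G2): 0→3, 1→1, 2→4, 3→2, 4→0

Verify φ preserves adjacency — for each edge of G1, its image is an edge of G2:
  (0,2) → (φ(0),φ(2)) = (3,4) ∈ E(G2) ✓
  (0,4) → (φ(0),φ(4)) = (0,3) ∈ E(G2) ✓
  (1,2) → (φ(1),φ(2)) = (1,4) ∈ E(G2) ✓
  (1,3) → (φ(1),φ(3)) = (1,2) ∈ E(G2) ✓
  (2,3) → (φ(2),φ(3)) = (2,4) ∈ E(G2) ✓
  (2,4) → (φ(2),φ(4)) = (0,4) ∈ E(G2) ✓
  (3,4) → (φ(3),φ(4)) = (0,2) ∈ E(G2) ✓
All 7 edges of G1 map to edges of G2, and |E(G1)| = |E(G2)| = 7, so φ is a bijection on edges as well as vertices. Hence G1 ≅ G2.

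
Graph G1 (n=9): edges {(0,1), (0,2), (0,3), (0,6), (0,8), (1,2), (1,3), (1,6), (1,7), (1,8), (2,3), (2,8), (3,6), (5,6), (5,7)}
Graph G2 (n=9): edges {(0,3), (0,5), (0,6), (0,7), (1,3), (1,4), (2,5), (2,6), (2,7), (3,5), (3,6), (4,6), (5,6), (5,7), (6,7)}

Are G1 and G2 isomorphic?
Yes, isomorphic

The graphs are isomorphic.
One valid mapping φ: V(G1) → V(G2): 0→5, 1→6, 2→7, 3→0, 4→8, 5→1, 6→3, 7→4, 8→2

Verify φ preserves adjacency — for each edge of G1, its image is an edge of G2:
  (0,1) → (φ(0),φ(1)) = (5,6) ∈ E(G2) ✓
  (0,2) → (φ(0),φ(2)) = (5,7) ∈ E(G2) ✓
  (0,3) → (φ(0),φ(3)) = (0,5) ∈ E(G2) ✓
  (0,6) → (φ(0),φ(6)) = (3,5) ∈ E(G2) ✓
  (0,8) → (φ(0),φ(8)) = (2,5) ∈ E(G2) ✓
  (1,2) → (φ(1),φ(2)) = (6,7) ∈ E(G2) ✓
  (1,3) → (φ(1),φ(3)) = (0,6) ∈ E(G2) ✓
  (1,6) → (φ(1),φ(6)) = (3,6) ∈ E(G2) ✓
  (1,7) → (φ(1),φ(7)) = (4,6) ∈ E(G2) ✓
  (1,8) → (φ(1),φ(8)) = (2,6) ∈ E(G2) ✓
  (2,3) → (φ(2),φ(3)) = (0,7) ∈ E(G2) ✓
  (2,8) → (φ(2),φ(8)) = (2,7) ∈ E(G2) ✓
  (3,6) → (φ(3),φ(6)) = (0,3) ∈ E(G2) ✓
  (5,6) → (φ(5),φ(6)) = (1,3) ∈ E(G2) ✓
  (5,7) → (φ(5),φ(7)) = (1,4) ∈ E(G2) ✓
All 15 edges of G1 map to edges of G2, and |E(G1)| = |E(G2)| = 15, so φ is a bijection on edges as well as vertices. Hence G1 ≅ G2.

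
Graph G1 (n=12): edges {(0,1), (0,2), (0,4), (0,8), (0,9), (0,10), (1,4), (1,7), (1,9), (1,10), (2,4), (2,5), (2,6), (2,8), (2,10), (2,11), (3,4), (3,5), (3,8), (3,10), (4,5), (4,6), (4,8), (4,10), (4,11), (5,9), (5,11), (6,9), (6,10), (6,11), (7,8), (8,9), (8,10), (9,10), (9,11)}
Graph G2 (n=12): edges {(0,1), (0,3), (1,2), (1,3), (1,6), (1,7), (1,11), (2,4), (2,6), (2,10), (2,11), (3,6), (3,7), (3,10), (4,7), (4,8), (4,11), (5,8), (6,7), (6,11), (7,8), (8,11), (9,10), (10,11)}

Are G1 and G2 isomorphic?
No, not isomorphic

The graphs are NOT isomorphic.

Counting triangles (3-cliques): G1 has 34, G2 has 13.
Triangle count is an isomorphism invariant, so differing triangle counts rule out isomorphism.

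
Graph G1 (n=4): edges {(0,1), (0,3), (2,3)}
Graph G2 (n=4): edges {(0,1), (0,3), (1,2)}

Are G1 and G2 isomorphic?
Yes, isomorphic

The graphs are isomorphic.
One valid mapping φ: V(G1) → V(G2): 0→0, 1→3, 2→2, 3→1

Verify φ preserves adjacency — for each edge of G1, its image is an edge of G2:
  (0,1) → (φ(0),φ(1)) = (0,3) ∈ E(G2) ✓
  (0,3) → (φ(0),φ(3)) = (0,1) ∈ E(G2) ✓
  (2,3) → (φ(2),φ(3)) = (1,2) ∈ E(G2) ✓
All 3 edges of G1 map to edges of G2, and |E(G1)| = |E(G2)| = 3, so φ is a bijection on edges as well as vertices. Hence G1 ≅ G2.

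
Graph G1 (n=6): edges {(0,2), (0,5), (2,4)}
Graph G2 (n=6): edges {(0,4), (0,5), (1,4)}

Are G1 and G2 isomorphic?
Yes, isomorphic

The graphs are isomorphic.
One valid mapping φ: V(G1) → V(G2): 0→4, 1→3, 2→0, 3→2, 4→5, 5→1

Verify φ preserves adjacency — for each edge of G1, its image is an edge of G2:
  (0,2) → (φ(0),φ(2)) = (0,4) ∈ E(G2) ✓
  (0,5) → (φ(0),φ(5)) = (1,4) ∈ E(G2) ✓
  (2,4) → (φ(2),φ(4)) = (0,5) ∈ E(G2) ✓
All 3 edges of G1 map to edges of G2, and |E(G1)| = |E(G2)| = 3, so φ is a bijection on edges as well as vertices. Hence G1 ≅ G2.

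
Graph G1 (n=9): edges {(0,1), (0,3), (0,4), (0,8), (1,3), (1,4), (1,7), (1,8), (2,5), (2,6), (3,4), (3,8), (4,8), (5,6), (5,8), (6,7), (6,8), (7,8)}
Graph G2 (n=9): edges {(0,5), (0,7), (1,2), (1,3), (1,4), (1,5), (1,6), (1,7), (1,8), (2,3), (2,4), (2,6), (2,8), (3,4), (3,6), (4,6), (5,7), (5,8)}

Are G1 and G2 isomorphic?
Yes, isomorphic

The graphs are isomorphic.
One valid mapping φ: V(G1) → V(G2): 0→6, 1→2, 2→0, 3→3, 4→4, 5→7, 6→5, 7→8, 8→1

Verify φ preserves adjacency — for each edge of G1, its image is an edge of G2:
  (0,1) → (φ(0),φ(1)) = (2,6) ∈ E(G2) ✓
  (0,3) → (φ(0),φ(3)) = (3,6) ∈ E(G2) ✓
  (0,4) → (φ(0),φ(4)) = (4,6) ∈ E(G2) ✓
  (0,8) → (φ(0),φ(8)) = (1,6) ∈ E(G2) ✓
  (1,3) → (φ(1),φ(3)) = (2,3) ∈ E(G2) ✓
  (1,4) → (φ(1),φ(4)) = (2,4) ∈ E(G2) ✓
  (1,7) → (φ(1),φ(7)) = (2,8) ∈ E(G2) ✓
  (1,8) → (φ(1),φ(8)) = (1,2) ∈ E(G2) ✓
  (2,5) → (φ(2),φ(5)) = (0,7) ∈ E(G2) ✓
  (2,6) → (φ(2),φ(6)) = (0,5) ∈ E(G2) ✓
  (3,4) → (φ(3),φ(4)) = (3,4) ∈ E(G2) ✓
  (3,8) → (φ(3),φ(8)) = (1,3) ∈ E(G2) ✓
  (4,8) → (φ(4),φ(8)) = (1,4) ∈ E(G2) ✓
  (5,6) → (φ(5),φ(6)) = (5,7) ∈ E(G2) ✓
  (5,8) → (φ(5),φ(8)) = (1,7) ∈ E(G2) ✓
  (6,7) → (φ(6),φ(7)) = (5,8) ∈ E(G2) ✓
  (6,8) → (φ(6),φ(8)) = (1,5) ∈ E(G2) ✓
  (7,8) → (φ(7),φ(8)) = (1,8) ∈ E(G2) ✓
All 18 edges of G1 map to edges of G2, and |E(G1)| = |E(G2)| = 18, so φ is a bijection on edges as well as vertices. Hence G1 ≅ G2.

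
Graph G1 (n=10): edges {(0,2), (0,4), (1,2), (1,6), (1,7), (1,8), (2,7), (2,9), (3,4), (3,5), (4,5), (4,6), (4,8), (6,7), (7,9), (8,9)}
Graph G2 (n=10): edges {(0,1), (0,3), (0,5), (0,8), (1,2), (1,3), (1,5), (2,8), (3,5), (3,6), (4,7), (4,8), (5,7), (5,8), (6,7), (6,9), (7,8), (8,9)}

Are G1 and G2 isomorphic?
No, not isomorphic

The graphs are NOT isomorphic.

Counting triangles (3-cliques): G1 has 4, G2 has 7.
Triangle count is an isomorphism invariant, so differing triangle counts rule out isomorphism.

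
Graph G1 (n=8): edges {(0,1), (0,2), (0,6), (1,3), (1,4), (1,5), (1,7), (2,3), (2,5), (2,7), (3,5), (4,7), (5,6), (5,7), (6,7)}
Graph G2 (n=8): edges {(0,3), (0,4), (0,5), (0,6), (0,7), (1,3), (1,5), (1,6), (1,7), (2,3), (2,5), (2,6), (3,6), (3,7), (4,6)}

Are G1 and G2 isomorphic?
Yes, isomorphic

The graphs are isomorphic.
One valid mapping φ: V(G1) → V(G2): 0→5, 1→0, 2→1, 3→7, 4→4, 5→3, 6→2, 7→6

Verify φ preserves adjacency — for each edge of G1, its image is an edge of G2:
  (0,1) → (φ(0),φ(1)) = (0,5) ∈ E(G2) ✓
  (0,2) → (φ(0),φ(2)) = (1,5) ∈ E(G2) ✓
  (0,6) → (φ(0),φ(6)) = (2,5) ∈ E(G2) ✓
  (1,3) → (φ(1),φ(3)) = (0,7) ∈ E(G2) ✓
  (1,4) → (φ(1),φ(4)) = (0,4) ∈ E(G2) ✓
  (1,5) → (φ(1),φ(5)) = (0,3) ∈ E(G2) ✓
  (1,7) → (φ(1),φ(7)) = (0,6) ∈ E(G2) ✓
  (2,3) → (φ(2),φ(3)) = (1,7) ∈ E(G2) ✓
  (2,5) → (φ(2),φ(5)) = (1,3) ∈ E(G2) ✓
  (2,7) → (φ(2),φ(7)) = (1,6) ∈ E(G2) ✓
  (3,5) → (φ(3),φ(5)) = (3,7) ∈ E(G2) ✓
  (4,7) → (φ(4),φ(7)) = (4,6) ∈ E(G2) ✓
  (5,6) → (φ(5),φ(6)) = (2,3) ∈ E(G2) ✓
  (5,7) → (φ(5),φ(7)) = (3,6) ∈ E(G2) ✓
  (6,7) → (φ(6),φ(7)) = (2,6) ∈ E(G2) ✓
All 15 edges of G1 map to edges of G2, and |E(G1)| = |E(G2)| = 15, so φ is a bijection on edges as well as vertices. Hence G1 ≅ G2.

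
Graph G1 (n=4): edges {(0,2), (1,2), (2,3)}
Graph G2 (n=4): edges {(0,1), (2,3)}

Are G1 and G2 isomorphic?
No, not isomorphic

The graphs are NOT isomorphic.

Degrees in G1: deg(0)=1, deg(1)=1, deg(2)=3, deg(3)=1.
Sorted degree sequence of G1: [3, 1, 1, 1].
Degrees in G2: deg(0)=1, deg(1)=1, deg(2)=1, deg(3)=1.
Sorted degree sequence of G2: [1, 1, 1, 1].
The (sorted) degree sequence is an isomorphism invariant, so since G1 and G2 have different degree sequences they cannot be isomorphic.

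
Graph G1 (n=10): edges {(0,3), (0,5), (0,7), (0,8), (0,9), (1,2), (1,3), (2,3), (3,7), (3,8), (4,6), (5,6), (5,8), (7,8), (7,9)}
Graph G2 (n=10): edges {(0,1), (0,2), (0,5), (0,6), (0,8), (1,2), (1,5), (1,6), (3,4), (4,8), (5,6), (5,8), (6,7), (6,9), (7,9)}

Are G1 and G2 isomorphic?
Yes, isomorphic

The graphs are isomorphic.
One valid mapping φ: V(G1) → V(G2): 0→0, 1→7, 2→9, 3→6, 4→3, 5→8, 6→4, 7→1, 8→5, 9→2

Verify φ preserves adjacency — for each edge of G1, its image is an edge of G2:
  (0,3) → (φ(0),φ(3)) = (0,6) ∈ E(G2) ✓
  (0,5) → (φ(0),φ(5)) = (0,8) ∈ E(G2) ✓
  (0,7) → (φ(0),φ(7)) = (0,1) ∈ E(G2) ✓
  (0,8) → (φ(0),φ(8)) = (0,5) ∈ E(G2) ✓
  (0,9) → (φ(0),φ(9)) = (0,2) ∈ E(G2) ✓
  (1,2) → (φ(1),φ(2)) = (7,9) ∈ E(G2) ✓
  (1,3) → (φ(1),φ(3)) = (6,7) ∈ E(G2) ✓
  (2,3) → (φ(2),φ(3)) = (6,9) ∈ E(G2) ✓
  (3,7) → (φ(3),φ(7)) = (1,6) ∈ E(G2) ✓
  (3,8) → (φ(3),φ(8)) = (5,6) ∈ E(G2) ✓
  (4,6) → (φ(4),φ(6)) = (3,4) ∈ E(G2) ✓
  (5,6) → (φ(5),φ(6)) = (4,8) ∈ E(G2) ✓
  (5,8) → (φ(5),φ(8)) = (5,8) ∈ E(G2) ✓
  (7,8) → (φ(7),φ(8)) = (1,5) ∈ E(G2) ✓
  (7,9) → (φ(7),φ(9)) = (1,2) ∈ E(G2) ✓
All 15 edges of G1 map to edges of G2, and |E(G1)| = |E(G2)| = 15, so φ is a bijection on edges as well as vertices. Hence G1 ≅ G2.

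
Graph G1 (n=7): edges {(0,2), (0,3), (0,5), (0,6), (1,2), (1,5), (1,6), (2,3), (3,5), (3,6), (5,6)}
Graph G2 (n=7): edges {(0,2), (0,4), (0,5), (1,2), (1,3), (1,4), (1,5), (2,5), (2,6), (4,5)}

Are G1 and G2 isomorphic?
No, not isomorphic

The graphs are NOT isomorphic.

Connected components of G1: 2 component(s) with vertex sets [[4], [0, 1, 2, 3, 5, 6]], sizes [1, 6].
Connected components of G2: 1 component(s) with vertex sets [[0, 1, 2, 3, 4, 5, 6]], sizes [7].
The number of connected components (and the multiset of component sizes) is an isomorphism invariant — an isomorphism maps each component of G1 bijectively onto a component of G2. Since G1 has 2 component(s) and G2 has 1, they cannot be isomorphic.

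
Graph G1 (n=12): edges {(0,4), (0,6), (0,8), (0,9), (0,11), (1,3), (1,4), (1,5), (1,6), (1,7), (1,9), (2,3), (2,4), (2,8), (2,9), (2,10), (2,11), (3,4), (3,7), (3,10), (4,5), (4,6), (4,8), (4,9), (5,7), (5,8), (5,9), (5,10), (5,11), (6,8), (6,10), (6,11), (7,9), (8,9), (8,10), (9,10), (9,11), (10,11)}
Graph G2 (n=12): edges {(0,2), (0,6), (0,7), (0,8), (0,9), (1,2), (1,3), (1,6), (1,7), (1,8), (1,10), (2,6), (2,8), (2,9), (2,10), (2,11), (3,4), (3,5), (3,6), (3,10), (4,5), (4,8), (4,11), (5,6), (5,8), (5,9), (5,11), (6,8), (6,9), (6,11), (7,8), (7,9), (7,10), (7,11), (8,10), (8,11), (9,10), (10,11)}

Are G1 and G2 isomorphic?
Yes, isomorphic

The graphs are isomorphic.
One valid mapping φ: V(G1) → V(G2): 0→0, 1→5, 2→1, 3→3, 4→6, 5→11, 6→9, 7→4, 8→2, 9→8, 10→10, 11→7

Verify φ preserves adjacency — for each edge of G1, its image is an edge of G2:
  (0,4) → (φ(0),φ(4)) = (0,6) ∈ E(G2) ✓
  (0,6) → (φ(0),φ(6)) = (0,9) ∈ E(G2) ✓
  (0,8) → (φ(0),φ(8)) = (0,2) ∈ E(G2) ✓
  (0,9) → (φ(0),φ(9)) = (0,8) ∈ E(G2) ✓
  (0,11) → (φ(0),φ(11)) = (0,7) ∈ E(G2) ✓
  (1,3) → (φ(1),φ(3)) = (3,5) ∈ E(G2) ✓
  (1,4) → (φ(1),φ(4)) = (5,6) ∈ E(G2) ✓
  (1,5) → (φ(1),φ(5)) = (5,11) ∈ E(G2) ✓
  (1,6) → (φ(1),φ(6)) = (5,9) ∈ E(G2) ✓
  (1,7) → (φ(1),φ(7)) = (4,5) ∈ E(G2) ✓
  (1,9) → (φ(1),φ(9)) = (5,8) ∈ E(G2) ✓
  (2,3) → (φ(2),φ(3)) = (1,3) ∈ E(G2) ✓
  (2,4) → (φ(2),φ(4)) = (1,6) ∈ E(G2) ✓
  (2,8) → (φ(2),φ(8)) = (1,2) ∈ E(G2) ✓
  (2,9) → (φ(2),φ(9)) = (1,8) ∈ E(G2) ✓
  (2,10) → (φ(2),φ(10)) = (1,10) ∈ E(G2) ✓
  (2,11) → (φ(2),φ(11)) = (1,7) ∈ E(G2) ✓
  (3,4) → (φ(3),φ(4)) = (3,6) ∈ E(G2) ✓
  (3,7) → (φ(3),φ(7)) = (3,4) ∈ E(G2) ✓
  (3,10) → (φ(3),φ(10)) = (3,10) ∈ E(G2) ✓
  (4,5) → (φ(4),φ(5)) = (6,11) ∈ E(G2) ✓
  (4,6) → (φ(4),φ(6)) = (6,9) ∈ E(G2) ✓
  (4,8) → (φ(4),φ(8)) = (2,6) ∈ E(G2) ✓
  (4,9) → (φ(4),φ(9)) = (6,8) ∈ E(G2) ✓
  (5,7) → (φ(5),φ(7)) = (4,11) ∈ E(G2) ✓
  (5,8) → (φ(5),φ(8)) = (2,11) ∈ E(G2) ✓
  (5,9) → (φ(5),φ(9)) = (8,11) ∈ E(G2) ✓
  (5,10) → (φ(5),φ(10)) = (10,11) ∈ E(G2) ✓
  (5,11) → (φ(5),φ(11)) = (7,11) ∈ E(G2) ✓
  (6,8) → (φ(6),φ(8)) = (2,9) ∈ E(G2) ✓
  (6,10) → (φ(6),φ(10)) = (9,10) ∈ E(G2) ✓
  (6,11) → (φ(6),φ(11)) = (7,9) ∈ E(G2) ✓
  (7,9) → (φ(7),φ(9)) = (4,8) ∈ E(G2) ✓
  (8,9) → (φ(8),φ(9)) = (2,8) ∈ E(G2) ✓
  (8,10) → (φ(8),φ(10)) = (2,10) ∈ E(G2) ✓
  (9,10) → (φ(9),φ(10)) = (8,10) ∈ E(G2) ✓
  (9,11) → (φ(9),φ(11)) = (7,8) ∈ E(G2) ✓
  (10,11) → (φ(10),φ(11)) = (7,10) ∈ E(G2) ✓
All 38 edges of G1 map to edges of G2, and |E(G1)| = |E(G2)| = 38, so φ is a bijection on edges as well as vertices. Hence G1 ≅ G2.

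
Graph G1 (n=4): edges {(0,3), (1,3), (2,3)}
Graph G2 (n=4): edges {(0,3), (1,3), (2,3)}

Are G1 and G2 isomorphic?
Yes, isomorphic

The graphs are isomorphic.
One valid mapping φ: V(G1) → V(G2): 0→0, 1→1, 2→2, 3→3

Verify φ preserves adjacency — for each edge of G1, its image is an edge of G2:
  (0,3) → (φ(0),φ(3)) = (0,3) ∈ E(G2) ✓
  (1,3) → (φ(1),φ(3)) = (1,3) ∈ E(G2) ✓
  (2,3) → (φ(2),φ(3)) = (2,3) ∈ E(G2) ✓
All 3 edges of G1 map to edges of G2, and |E(G1)| = |E(G2)| = 3, so φ is a bijection on edges as well as vertices. Hence G1 ≅ G2.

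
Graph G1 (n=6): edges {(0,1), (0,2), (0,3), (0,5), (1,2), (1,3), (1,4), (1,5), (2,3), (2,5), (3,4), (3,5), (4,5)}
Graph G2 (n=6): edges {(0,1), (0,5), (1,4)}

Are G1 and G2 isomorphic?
No, not isomorphic

The graphs are NOT isomorphic.

Connected components of G1: 1 component(s) with vertex sets [[0, 1, 2, 3, 4, 5]], sizes [6].
Connected components of G2: 3 component(s) with vertex sets [[2], [3], [0, 1, 4, 5]], sizes [1, 1, 4].
The number of connected components (and the multiset of component sizes) is an isomorphism invariant — an isomorphism maps each component of G1 bijectively onto a component of G2. Since G1 has 1 component(s) and G2 has 3, they cannot be isomorphic.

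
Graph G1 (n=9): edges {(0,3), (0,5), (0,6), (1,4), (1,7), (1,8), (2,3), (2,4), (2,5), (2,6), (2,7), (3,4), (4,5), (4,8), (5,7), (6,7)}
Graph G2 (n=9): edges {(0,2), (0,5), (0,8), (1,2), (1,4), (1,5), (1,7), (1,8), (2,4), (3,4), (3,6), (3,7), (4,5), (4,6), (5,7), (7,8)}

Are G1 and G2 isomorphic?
Yes, isomorphic

The graphs are isomorphic.
One valid mapping φ: V(G1) → V(G2): 0→0, 1→3, 2→1, 3→2, 4→4, 5→5, 6→8, 7→7, 8→6

Verify φ preserves adjacency — for each edge of G1, its image is an edge of G2:
  (0,3) → (φ(0),φ(3)) = (0,2) ∈ E(G2) ✓
  (0,5) → (φ(0),φ(5)) = (0,5) ∈ E(G2) ✓
  (0,6) → (φ(0),φ(6)) = (0,8) ∈ E(G2) ✓
  (1,4) → (φ(1),φ(4)) = (3,4) ∈ E(G2) ✓
  (1,7) → (φ(1),φ(7)) = (3,7) ∈ E(G2) ✓
  (1,8) → (φ(1),φ(8)) = (3,6) ∈ E(G2) ✓
  (2,3) → (φ(2),φ(3)) = (1,2) ∈ E(G2) ✓
  (2,4) → (φ(2),φ(4)) = (1,4) ∈ E(G2) ✓
  (2,5) → (φ(2),φ(5)) = (1,5) ∈ E(G2) ✓
  (2,6) → (φ(2),φ(6)) = (1,8) ∈ E(G2) ✓
  (2,7) → (φ(2),φ(7)) = (1,7) ∈ E(G2) ✓
  (3,4) → (φ(3),φ(4)) = (2,4) ∈ E(G2) ✓
  (4,5) → (φ(4),φ(5)) = (4,5) ∈ E(G2) ✓
  (4,8) → (φ(4),φ(8)) = (4,6) ∈ E(G2) ✓
  (5,7) → (φ(5),φ(7)) = (5,7) ∈ E(G2) ✓
  (6,7) → (φ(6),φ(7)) = (7,8) ∈ E(G2) ✓
All 16 edges of G1 map to edges of G2, and |E(G1)| = |E(G2)| = 16, so φ is a bijection on edges as well as vertices. Hence G1 ≅ G2.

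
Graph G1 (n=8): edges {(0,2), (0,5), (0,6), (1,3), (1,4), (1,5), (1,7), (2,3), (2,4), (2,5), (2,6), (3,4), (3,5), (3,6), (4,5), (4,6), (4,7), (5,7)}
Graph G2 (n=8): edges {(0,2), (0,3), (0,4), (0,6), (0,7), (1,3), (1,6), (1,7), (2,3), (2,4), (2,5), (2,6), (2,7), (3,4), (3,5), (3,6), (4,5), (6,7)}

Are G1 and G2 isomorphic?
Yes, isomorphic

The graphs are isomorphic.
One valid mapping φ: V(G1) → V(G2): 0→1, 1→4, 2→6, 3→0, 4→2, 5→3, 6→7, 7→5

Verify φ preserves adjacency — for each edge of G1, its image is an edge of G2:
  (0,2) → (φ(0),φ(2)) = (1,6) ∈ E(G2) ✓
  (0,5) → (φ(0),φ(5)) = (1,3) ∈ E(G2) ✓
  (0,6) → (φ(0),φ(6)) = (1,7) ∈ E(G2) ✓
  (1,3) → (φ(1),φ(3)) = (0,4) ∈ E(G2) ✓
  (1,4) → (φ(1),φ(4)) = (2,4) ∈ E(G2) ✓
  (1,5) → (φ(1),φ(5)) = (3,4) ∈ E(G2) ✓
  (1,7) → (φ(1),φ(7)) = (4,5) ∈ E(G2) ✓
  (2,3) → (φ(2),φ(3)) = (0,6) ∈ E(G2) ✓
  (2,4) → (φ(2),φ(4)) = (2,6) ∈ E(G2) ✓
  (2,5) → (φ(2),φ(5)) = (3,6) ∈ E(G2) ✓
  (2,6) → (φ(2),φ(6)) = (6,7) ∈ E(G2) ✓
  (3,4) → (φ(3),φ(4)) = (0,2) ∈ E(G2) ✓
  (3,5) → (φ(3),φ(5)) = (0,3) ∈ E(G2) ✓
  (3,6) → (φ(3),φ(6)) = (0,7) ∈ E(G2) ✓
  (4,5) → (φ(4),φ(5)) = (2,3) ∈ E(G2) ✓
  (4,6) → (φ(4),φ(6)) = (2,7) ∈ E(G2) ✓
  (4,7) → (φ(4),φ(7)) = (2,5) ∈ E(G2) ✓
  (5,7) → (φ(5),φ(7)) = (3,5) ∈ E(G2) ✓
All 18 edges of G1 map to edges of G2, and |E(G1)| = |E(G2)| = 18, so φ is a bijection on edges as well as vertices. Hence G1 ≅ G2.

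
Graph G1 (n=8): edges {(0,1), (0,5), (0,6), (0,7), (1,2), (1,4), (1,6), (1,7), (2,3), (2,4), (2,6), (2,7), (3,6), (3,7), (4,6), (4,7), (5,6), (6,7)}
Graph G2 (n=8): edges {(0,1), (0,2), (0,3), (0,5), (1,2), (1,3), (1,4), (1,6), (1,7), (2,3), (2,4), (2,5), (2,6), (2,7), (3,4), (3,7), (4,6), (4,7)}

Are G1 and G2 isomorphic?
Yes, isomorphic

The graphs are isomorphic.
One valid mapping φ: V(G1) → V(G2): 0→0, 1→3, 2→4, 3→6, 4→7, 5→5, 6→2, 7→1

Verify φ preserves adjacency — for each edge of G1, its image is an edge of G2:
  (0,1) → (φ(0),φ(1)) = (0,3) ∈ E(G2) ✓
  (0,5) → (φ(0),φ(5)) = (0,5) ∈ E(G2) ✓
  (0,6) → (φ(0),φ(6)) = (0,2) ∈ E(G2) ✓
  (0,7) → (φ(0),φ(7)) = (0,1) ∈ E(G2) ✓
  (1,2) → (φ(1),φ(2)) = (3,4) ∈ E(G2) ✓
  (1,4) → (φ(1),φ(4)) = (3,7) ∈ E(G2) ✓
  (1,6) → (φ(1),φ(6)) = (2,3) ∈ E(G2) ✓
  (1,7) → (φ(1),φ(7)) = (1,3) ∈ E(G2) ✓
  (2,3) → (φ(2),φ(3)) = (4,6) ∈ E(G2) ✓
  (2,4) → (φ(2),φ(4)) = (4,7) ∈ E(G2) ✓
  (2,6) → (φ(2),φ(6)) = (2,4) ∈ E(G2) ✓
  (2,7) → (φ(2),φ(7)) = (1,4) ∈ E(G2) ✓
  (3,6) → (φ(3),φ(6)) = (2,6) ∈ E(G2) ✓
  (3,7) → (φ(3),φ(7)) = (1,6) ∈ E(G2) ✓
  (4,6) → (φ(4),φ(6)) = (2,7) ∈ E(G2) ✓
  (4,7) → (φ(4),φ(7)) = (1,7) ∈ E(G2) ✓
  (5,6) → (φ(5),φ(6)) = (2,5) ∈ E(G2) ✓
  (6,7) → (φ(6),φ(7)) = (1,2) ∈ E(G2) ✓
All 18 edges of G1 map to edges of G2, and |E(G1)| = |E(G2)| = 18, so φ is a bijection on edges as well as vertices. Hence G1 ≅ G2.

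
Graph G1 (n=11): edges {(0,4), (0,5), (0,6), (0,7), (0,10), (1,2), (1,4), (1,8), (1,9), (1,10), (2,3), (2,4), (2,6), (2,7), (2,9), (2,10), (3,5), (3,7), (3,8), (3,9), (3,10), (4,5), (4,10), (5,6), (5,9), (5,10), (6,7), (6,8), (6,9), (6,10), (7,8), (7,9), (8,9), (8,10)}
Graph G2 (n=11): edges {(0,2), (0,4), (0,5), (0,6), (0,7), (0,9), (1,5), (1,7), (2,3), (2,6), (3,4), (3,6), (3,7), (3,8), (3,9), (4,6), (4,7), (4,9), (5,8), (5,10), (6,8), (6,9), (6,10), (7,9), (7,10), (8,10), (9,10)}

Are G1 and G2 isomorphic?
No, not isomorphic

The graphs are NOT isomorphic.

Degrees in G1: deg(0)=5, deg(1)=5, deg(2)=7, deg(3)=6, deg(4)=5, deg(5)=6, deg(6)=7, deg(7)=6, deg(8)=6, deg(9)=7, deg(10)=8.
Sorted degree sequence of G1: [8, 7, 7, 7, 6, 6, 6, 6, 5, 5, 5].
Degrees in G2: deg(0)=6, deg(1)=2, deg(2)=3, deg(3)=6, deg(4)=5, deg(5)=4, deg(6)=7, deg(7)=6, deg(8)=4, deg(9)=6, deg(10)=5.
Sorted degree sequence of G2: [7, 6, 6, 6, 6, 5, 5, 4, 4, 3, 2].
The (sorted) degree sequence is an isomorphism invariant, so since G1 and G2 have different degree sequences they cannot be isomorphic.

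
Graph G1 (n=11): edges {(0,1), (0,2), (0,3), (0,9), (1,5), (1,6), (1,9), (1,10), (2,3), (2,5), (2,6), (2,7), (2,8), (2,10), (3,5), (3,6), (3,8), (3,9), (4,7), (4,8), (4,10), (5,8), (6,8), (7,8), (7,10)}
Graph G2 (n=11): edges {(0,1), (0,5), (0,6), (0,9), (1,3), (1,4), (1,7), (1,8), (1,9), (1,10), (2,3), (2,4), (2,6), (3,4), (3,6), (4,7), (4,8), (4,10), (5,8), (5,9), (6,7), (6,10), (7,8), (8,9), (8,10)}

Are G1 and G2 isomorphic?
Yes, isomorphic

The graphs are isomorphic.
One valid mapping φ: V(G1) → V(G2): 0→3, 1→6, 2→1, 3→4, 4→5, 5→7, 6→10, 7→9, 8→8, 9→2, 10→0

Verify φ preserves adjacency — for each edge of G1, its image is an edge of G2:
  (0,1) → (φ(0),φ(1)) = (3,6) ∈ E(G2) ✓
  (0,2) → (φ(0),φ(2)) = (1,3) ∈ E(G2) ✓
  (0,3) → (φ(0),φ(3)) = (3,4) ∈ E(G2) ✓
  (0,9) → (φ(0),φ(9)) = (2,3) ∈ E(G2) ✓
  (1,5) → (φ(1),φ(5)) = (6,7) ∈ E(G2) ✓
  (1,6) → (φ(1),φ(6)) = (6,10) ∈ E(G2) ✓
  (1,9) → (φ(1),φ(9)) = (2,6) ∈ E(G2) ✓
  (1,10) → (φ(1),φ(10)) = (0,6) ∈ E(G2) ✓
  (2,3) → (φ(2),φ(3)) = (1,4) ∈ E(G2) ✓
  (2,5) → (φ(2),φ(5)) = (1,7) ∈ E(G2) ✓
  (2,6) → (φ(2),φ(6)) = (1,10) ∈ E(G2) ✓
  (2,7) → (φ(2),φ(7)) = (1,9) ∈ E(G2) ✓
  (2,8) → (φ(2),φ(8)) = (1,8) ∈ E(G2) ✓
  (2,10) → (φ(2),φ(10)) = (0,1) ∈ E(G2) ✓
  (3,5) → (φ(3),φ(5)) = (4,7) ∈ E(G2) ✓
  (3,6) → (φ(3),φ(6)) = (4,10) ∈ E(G2) ✓
  (3,8) → (φ(3),φ(8)) = (4,8) ∈ E(G2) ✓
  (3,9) → (φ(3),φ(9)) = (2,4) ∈ E(G2) ✓
  (4,7) → (φ(4),φ(7)) = (5,9) ∈ E(G2) ✓
  (4,8) → (φ(4),φ(8)) = (5,8) ∈ E(G2) ✓
  (4,10) → (φ(4),φ(10)) = (0,5) ∈ E(G2) ✓
  (5,8) → (φ(5),φ(8)) = (7,8) ∈ E(G2) ✓
  (6,8) → (φ(6),φ(8)) = (8,10) ∈ E(G2) ✓
  (7,8) → (φ(7),φ(8)) = (8,9) ∈ E(G2) ✓
  (7,10) → (φ(7),φ(10)) = (0,9) ∈ E(G2) ✓
All 25 edges of G1 map to edges of G2, and |E(G1)| = |E(G2)| = 25, so φ is a bijection on edges as well as vertices. Hence G1 ≅ G2.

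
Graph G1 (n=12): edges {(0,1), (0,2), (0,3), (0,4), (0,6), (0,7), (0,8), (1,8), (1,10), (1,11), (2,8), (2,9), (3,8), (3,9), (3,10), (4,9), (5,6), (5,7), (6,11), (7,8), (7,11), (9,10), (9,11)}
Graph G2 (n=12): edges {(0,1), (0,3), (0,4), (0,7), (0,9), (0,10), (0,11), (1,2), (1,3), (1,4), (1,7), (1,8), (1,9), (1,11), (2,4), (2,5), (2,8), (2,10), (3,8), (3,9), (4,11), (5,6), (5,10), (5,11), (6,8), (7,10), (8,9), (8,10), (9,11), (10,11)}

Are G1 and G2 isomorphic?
No, not isomorphic

The graphs are NOT isomorphic.

Degrees in G1: deg(0)=7, deg(1)=4, deg(2)=3, deg(3)=4, deg(4)=2, deg(5)=2, deg(6)=3, deg(7)=4, deg(8)=5, deg(9)=5, deg(10)=3, deg(11)=4.
Sorted degree sequence of G1: [7, 5, 5, 4, 4, 4, 4, 3, 3, 3, 2, 2].
Degrees in G2: deg(0)=7, deg(1)=8, deg(2)=5, deg(3)=4, deg(4)=4, deg(5)=4, deg(6)=2, deg(7)=3, deg(8)=6, deg(9)=5, deg(10)=6, deg(11)=6.
Sorted degree sequence of G2: [8, 7, 6, 6, 6, 5, 5, 4, 4, 4, 3, 2].
The (sorted) degree sequence is an isomorphism invariant, so since G1 and G2 have different degree sequences they cannot be isomorphic.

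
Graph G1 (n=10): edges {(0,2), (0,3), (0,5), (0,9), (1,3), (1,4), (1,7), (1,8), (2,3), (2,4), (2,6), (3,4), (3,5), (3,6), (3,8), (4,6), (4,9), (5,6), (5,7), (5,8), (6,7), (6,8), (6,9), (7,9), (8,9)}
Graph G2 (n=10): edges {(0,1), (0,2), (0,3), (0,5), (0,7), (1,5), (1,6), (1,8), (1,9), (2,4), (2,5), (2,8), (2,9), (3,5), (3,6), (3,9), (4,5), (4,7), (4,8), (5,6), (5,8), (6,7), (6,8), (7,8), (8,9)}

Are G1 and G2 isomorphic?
Yes, isomorphic

The graphs are isomorphic.
One valid mapping φ: V(G1) → V(G2): 0→7, 1→9, 2→4, 3→8, 4→2, 5→6, 6→5, 7→3, 8→1, 9→0

Verify φ preserves adjacency — for each edge of G1, its image is an edge of G2:
  (0,2) → (φ(0),φ(2)) = (4,7) ∈ E(G2) ✓
  (0,3) → (φ(0),φ(3)) = (7,8) ∈ E(G2) ✓
  (0,5) → (φ(0),φ(5)) = (6,7) ∈ E(G2) ✓
  (0,9) → (φ(0),φ(9)) = (0,7) ∈ E(G2) ✓
  (1,3) → (φ(1),φ(3)) = (8,9) ∈ E(G2) ✓
  (1,4) → (φ(1),φ(4)) = (2,9) ∈ E(G2) ✓
  (1,7) → (φ(1),φ(7)) = (3,9) ∈ E(G2) ✓
  (1,8) → (φ(1),φ(8)) = (1,9) ∈ E(G2) ✓
  (2,3) → (φ(2),φ(3)) = (4,8) ∈ E(G2) ✓
  (2,4) → (φ(2),φ(4)) = (2,4) ∈ E(G2) ✓
  (2,6) → (φ(2),φ(6)) = (4,5) ∈ E(G2) ✓
  (3,4) → (φ(3),φ(4)) = (2,8) ∈ E(G2) ✓
  (3,5) → (φ(3),φ(5)) = (6,8) ∈ E(G2) ✓
  (3,6) → (φ(3),φ(6)) = (5,8) ∈ E(G2) ✓
  (3,8) → (φ(3),φ(8)) = (1,8) ∈ E(G2) ✓
  (4,6) → (φ(4),φ(6)) = (2,5) ∈ E(G2) ✓
  (4,9) → (φ(4),φ(9)) = (0,2) ∈ E(G2) ✓
  (5,6) → (φ(5),φ(6)) = (5,6) ∈ E(G2) ✓
  (5,7) → (φ(5),φ(7)) = (3,6) ∈ E(G2) ✓
  (5,8) → (φ(5),φ(8)) = (1,6) ∈ E(G2) ✓
  (6,7) → (φ(6),φ(7)) = (3,5) ∈ E(G2) ✓
  (6,8) → (φ(6),φ(8)) = (1,5) ∈ E(G2) ✓
  (6,9) → (φ(6),φ(9)) = (0,5) ∈ E(G2) ✓
  (7,9) → (φ(7),φ(9)) = (0,3) ∈ E(G2) ✓
  (8,9) → (φ(8),φ(9)) = (0,1) ∈ E(G2) ✓
All 25 edges of G1 map to edges of G2, and |E(G1)| = |E(G2)| = 25, so φ is a bijection on edges as well as vertices. Hence G1 ≅ G2.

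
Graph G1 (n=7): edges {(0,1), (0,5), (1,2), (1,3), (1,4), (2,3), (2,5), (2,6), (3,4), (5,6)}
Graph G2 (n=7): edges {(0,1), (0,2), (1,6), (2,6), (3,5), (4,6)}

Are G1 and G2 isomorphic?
No, not isomorphic

The graphs are NOT isomorphic.

Connected components of G1: 1 component(s) with vertex sets [[0, 1, 2, 3, 4, 5, 6]], sizes [7].
Connected components of G2: 2 component(s) with vertex sets [[3, 5], [0, 1, 2, 4, 6]], sizes [2, 5].
The number of connected components (and the multiset of component sizes) is an isomorphism invariant — an isomorphism maps each component of G1 bijectively onto a component of G2. Since G1 has 1 component(s) and G2 has 2, they cannot be isomorphic.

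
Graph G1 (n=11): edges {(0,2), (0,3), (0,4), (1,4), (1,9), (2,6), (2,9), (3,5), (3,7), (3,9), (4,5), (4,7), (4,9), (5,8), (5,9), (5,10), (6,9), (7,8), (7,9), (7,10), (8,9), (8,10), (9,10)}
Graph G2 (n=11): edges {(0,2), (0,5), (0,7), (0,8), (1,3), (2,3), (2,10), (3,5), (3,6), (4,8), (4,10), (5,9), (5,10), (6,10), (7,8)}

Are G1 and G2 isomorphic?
No, not isomorphic

The graphs are NOT isomorphic.

Counting triangles (3-cliques): G1 has 13, G2 has 1.
Triangle count is an isomorphism invariant, so differing triangle counts rule out isomorphism.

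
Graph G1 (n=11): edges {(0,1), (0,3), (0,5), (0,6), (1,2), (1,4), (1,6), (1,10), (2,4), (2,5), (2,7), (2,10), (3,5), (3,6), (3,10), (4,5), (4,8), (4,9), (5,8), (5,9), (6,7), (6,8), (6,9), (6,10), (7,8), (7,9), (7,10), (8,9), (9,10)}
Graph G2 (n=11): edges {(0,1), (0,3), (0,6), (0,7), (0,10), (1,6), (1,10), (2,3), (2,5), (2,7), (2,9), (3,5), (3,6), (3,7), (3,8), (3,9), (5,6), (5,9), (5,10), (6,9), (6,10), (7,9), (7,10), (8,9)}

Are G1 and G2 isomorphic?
No, not isomorphic

The graphs are NOT isomorphic.

Counting triangles (3-cliques): G1 has 20, G2 has 19.
Triangle count is an isomorphism invariant, so differing triangle counts rule out isomorphism.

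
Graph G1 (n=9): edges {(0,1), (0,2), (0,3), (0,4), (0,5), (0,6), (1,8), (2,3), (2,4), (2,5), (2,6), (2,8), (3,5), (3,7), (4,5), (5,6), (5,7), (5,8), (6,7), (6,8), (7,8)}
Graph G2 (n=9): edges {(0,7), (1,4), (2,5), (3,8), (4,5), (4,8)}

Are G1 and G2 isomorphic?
No, not isomorphic

The graphs are NOT isomorphic.

Connected components of G1: 1 component(s) with vertex sets [[0, 1, 2, 3, 4, 5, 6, 7, 8]], sizes [9].
Connected components of G2: 3 component(s) with vertex sets [[6], [0, 7], [1, 2, 3, 4, 5, 8]], sizes [1, 2, 6].
The number of connected components (and the multiset of component sizes) is an isomorphism invariant — an isomorphism maps each component of G1 bijectively onto a component of G2. Since G1 has 1 component(s) and G2 has 3, they cannot be isomorphic.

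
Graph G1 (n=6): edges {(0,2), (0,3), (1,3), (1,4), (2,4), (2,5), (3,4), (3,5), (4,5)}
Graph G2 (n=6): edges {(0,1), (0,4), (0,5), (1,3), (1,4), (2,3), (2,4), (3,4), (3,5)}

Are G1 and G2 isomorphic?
Yes, isomorphic

The graphs are isomorphic.
One valid mapping φ: V(G1) → V(G2): 0→5, 1→2, 2→0, 3→3, 4→4, 5→1

Verify φ preserves adjacency — for each edge of G1, its image is an edge of G2:
  (0,2) → (φ(0),φ(2)) = (0,5) ∈ E(G2) ✓
  (0,3) → (φ(0),φ(3)) = (3,5) ∈ E(G2) ✓
  (1,3) → (φ(1),φ(3)) = (2,3) ∈ E(G2) ✓
  (1,4) → (φ(1),φ(4)) = (2,4) ∈ E(G2) ✓
  (2,4) → (φ(2),φ(4)) = (0,4) ∈ E(G2) ✓
  (2,5) → (φ(2),φ(5)) = (0,1) ∈ E(G2) ✓
  (3,4) → (φ(3),φ(4)) = (3,4) ∈ E(G2) ✓
  (3,5) → (φ(3),φ(5)) = (1,3) ∈ E(G2) ✓
  (4,5) → (φ(4),φ(5)) = (1,4) ∈ E(G2) ✓
All 9 edges of G1 map to edges of G2, and |E(G1)| = |E(G2)| = 9, so φ is a bijection on edges as well as vertices. Hence G1 ≅ G2.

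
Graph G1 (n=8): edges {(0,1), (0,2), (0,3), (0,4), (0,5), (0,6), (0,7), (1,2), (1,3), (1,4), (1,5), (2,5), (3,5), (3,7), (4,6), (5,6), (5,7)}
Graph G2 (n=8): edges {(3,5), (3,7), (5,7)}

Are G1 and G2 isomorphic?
No, not isomorphic

The graphs are NOT isomorphic.

Counting triangles (3-cliques): G1 has 13, G2 has 1.
Triangle count is an isomorphism invariant, so differing triangle counts rule out isomorphism.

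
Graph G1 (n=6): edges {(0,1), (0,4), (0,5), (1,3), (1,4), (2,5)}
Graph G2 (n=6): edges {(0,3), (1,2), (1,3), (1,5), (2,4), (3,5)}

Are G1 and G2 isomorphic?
Yes, isomorphic

The graphs are isomorphic.
One valid mapping φ: V(G1) → V(G2): 0→1, 1→3, 2→4, 3→0, 4→5, 5→2

Verify φ preserves adjacency — for each edge of G1, its image is an edge of G2:
  (0,1) → (φ(0),φ(1)) = (1,3) ∈ E(G2) ✓
  (0,4) → (φ(0),φ(4)) = (1,5) ∈ E(G2) ✓
  (0,5) → (φ(0),φ(5)) = (1,2) ∈ E(G2) ✓
  (1,3) → (φ(1),φ(3)) = (0,3) ∈ E(G2) ✓
  (1,4) → (φ(1),φ(4)) = (3,5) ∈ E(G2) ✓
  (2,5) → (φ(2),φ(5)) = (2,4) ∈ E(G2) ✓
All 6 edges of G1 map to edges of G2, and |E(G1)| = |E(G2)| = 6, so φ is a bijection on edges as well as vertices. Hence G1 ≅ G2.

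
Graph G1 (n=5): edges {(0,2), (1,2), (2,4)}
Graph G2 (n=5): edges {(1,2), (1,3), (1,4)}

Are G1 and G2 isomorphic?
Yes, isomorphic

The graphs are isomorphic.
One valid mapping φ: V(G1) → V(G2): 0→4, 1→3, 2→1, 3→0, 4→2

Verify φ preserves adjacency — for each edge of G1, its image is an edge of G2:
  (0,2) → (φ(0),φ(2)) = (1,4) ∈ E(G2) ✓
  (1,2) → (φ(1),φ(2)) = (1,3) ∈ E(G2) ✓
  (2,4) → (φ(2),φ(4)) = (1,2) ∈ E(G2) ✓
All 3 edges of G1 map to edges of G2, and |E(G1)| = |E(G2)| = 3, so φ is a bijection on edges as well as vertices. Hence G1 ≅ G2.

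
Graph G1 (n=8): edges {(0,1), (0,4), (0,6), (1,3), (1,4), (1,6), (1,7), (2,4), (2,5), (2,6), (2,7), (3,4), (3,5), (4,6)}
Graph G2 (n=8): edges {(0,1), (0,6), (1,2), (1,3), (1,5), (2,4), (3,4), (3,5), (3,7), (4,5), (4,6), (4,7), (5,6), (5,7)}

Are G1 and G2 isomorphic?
Yes, isomorphic

The graphs are isomorphic.
One valid mapping φ: V(G1) → V(G2): 0→7, 1→4, 2→1, 3→6, 4→5, 5→0, 6→3, 7→2

Verify φ preserves adjacency — for each edge of G1, its image is an edge of G2:
  (0,1) → (φ(0),φ(1)) = (4,7) ∈ E(G2) ✓
  (0,4) → (φ(0),φ(4)) = (5,7) ∈ E(G2) ✓
  (0,6) → (φ(0),φ(6)) = (3,7) ∈ E(G2) ✓
  (1,3) → (φ(1),φ(3)) = (4,6) ∈ E(G2) ✓
  (1,4) → (φ(1),φ(4)) = (4,5) ∈ E(G2) ✓
  (1,6) → (φ(1),φ(6)) = (3,4) ∈ E(G2) ✓
  (1,7) → (φ(1),φ(7)) = (2,4) ∈ E(G2) ✓
  (2,4) → (φ(2),φ(4)) = (1,5) ∈ E(G2) ✓
  (2,5) → (φ(2),φ(5)) = (0,1) ∈ E(G2) ✓
  (2,6) → (φ(2),φ(6)) = (1,3) ∈ E(G2) ✓
  (2,7) → (φ(2),φ(7)) = (1,2) ∈ E(G2) ✓
  (3,4) → (φ(3),φ(4)) = (5,6) ∈ E(G2) ✓
  (3,5) → (φ(3),φ(5)) = (0,6) ∈ E(G2) ✓
  (4,6) → (φ(4),φ(6)) = (3,5) ∈ E(G2) ✓
All 14 edges of G1 map to edges of G2, and |E(G1)| = |E(G2)| = 14, so φ is a bijection on edges as well as vertices. Hence G1 ≅ G2.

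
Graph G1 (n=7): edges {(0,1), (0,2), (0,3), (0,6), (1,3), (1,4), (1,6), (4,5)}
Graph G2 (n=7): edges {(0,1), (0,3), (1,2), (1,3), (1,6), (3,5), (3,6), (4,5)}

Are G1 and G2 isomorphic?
Yes, isomorphic

The graphs are isomorphic.
One valid mapping φ: V(G1) → V(G2): 0→1, 1→3, 2→2, 3→6, 4→5, 5→4, 6→0

Verify φ preserves adjacency — for each edge of G1, its image is an edge of G2:
  (0,1) → (φ(0),φ(1)) = (1,3) ∈ E(G2) ✓
  (0,2) → (φ(0),φ(2)) = (1,2) ∈ E(G2) ✓
  (0,3) → (φ(0),φ(3)) = (1,6) ∈ E(G2) ✓
  (0,6) → (φ(0),φ(6)) = (0,1) ∈ E(G2) ✓
  (1,3) → (φ(1),φ(3)) = (3,6) ∈ E(G2) ✓
  (1,4) → (φ(1),φ(4)) = (3,5) ∈ E(G2) ✓
  (1,6) → (φ(1),φ(6)) = (0,3) ∈ E(G2) ✓
  (4,5) → (φ(4),φ(5)) = (4,5) ∈ E(G2) ✓
All 8 edges of G1 map to edges of G2, and |E(G1)| = |E(G2)| = 8, so φ is a bijection on edges as well as vertices. Hence G1 ≅ G2.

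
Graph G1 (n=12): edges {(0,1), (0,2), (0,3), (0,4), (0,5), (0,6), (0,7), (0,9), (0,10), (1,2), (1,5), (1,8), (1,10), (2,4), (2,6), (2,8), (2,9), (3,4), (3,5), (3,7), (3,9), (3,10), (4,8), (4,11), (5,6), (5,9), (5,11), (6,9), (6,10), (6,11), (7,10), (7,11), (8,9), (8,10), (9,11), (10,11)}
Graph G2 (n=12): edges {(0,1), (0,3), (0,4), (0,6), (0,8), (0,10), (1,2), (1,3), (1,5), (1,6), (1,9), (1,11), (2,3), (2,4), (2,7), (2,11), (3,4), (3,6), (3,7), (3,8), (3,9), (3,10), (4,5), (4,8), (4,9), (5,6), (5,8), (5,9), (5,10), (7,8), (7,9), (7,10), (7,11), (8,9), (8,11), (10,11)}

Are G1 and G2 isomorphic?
Yes, isomorphic

The graphs are isomorphic.
One valid mapping φ: V(G1) → V(G2): 0→3, 1→2, 2→7, 3→0, 4→10, 5→4, 6→9, 7→6, 8→11, 9→8, 10→1, 11→5

Verify φ preserves adjacency — for each edge of G1, its image is an edge of G2:
  (0,1) → (φ(0),φ(1)) = (2,3) ∈ E(G2) ✓
  (0,2) → (φ(0),φ(2)) = (3,7) ∈ E(G2) ✓
  (0,3) → (φ(0),φ(3)) = (0,3) ∈ E(G2) ✓
  (0,4) → (φ(0),φ(4)) = (3,10) ∈ E(G2) ✓
  (0,5) → (φ(0),φ(5)) = (3,4) ∈ E(G2) ✓
  (0,6) → (φ(0),φ(6)) = (3,9) ∈ E(G2) ✓
  (0,7) → (φ(0),φ(7)) = (3,6) ∈ E(G2) ✓
  (0,9) → (φ(0),φ(9)) = (3,8) ∈ E(G2) ✓
  (0,10) → (φ(0),φ(10)) = (1,3) ∈ E(G2) ✓
  (1,2) → (φ(1),φ(2)) = (2,7) ∈ E(G2) ✓
  (1,5) → (φ(1),φ(5)) = (2,4) ∈ E(G2) ✓
  (1,8) → (φ(1),φ(8)) = (2,11) ∈ E(G2) ✓
  (1,10) → (φ(1),φ(10)) = (1,2) ∈ E(G2) ✓
  (2,4) → (φ(2),φ(4)) = (7,10) ∈ E(G2) ✓
  (2,6) → (φ(2),φ(6)) = (7,9) ∈ E(G2) ✓
  (2,8) → (φ(2),φ(8)) = (7,11) ∈ E(G2) ✓
  (2,9) → (φ(2),φ(9)) = (7,8) ∈ E(G2) ✓
  (3,4) → (φ(3),φ(4)) = (0,10) ∈ E(G2) ✓
  (3,5) → (φ(3),φ(5)) = (0,4) ∈ E(G2) ✓
  (3,7) → (φ(3),φ(7)) = (0,6) ∈ E(G2) ✓
  (3,9) → (φ(3),φ(9)) = (0,8) ∈ E(G2) ✓
  (3,10) → (φ(3),φ(10)) = (0,1) ∈ E(G2) ✓
  (4,8) → (φ(4),φ(8)) = (10,11) ∈ E(G2) ✓
  (4,11) → (φ(4),φ(11)) = (5,10) ∈ E(G2) ✓
  (5,6) → (φ(5),φ(6)) = (4,9) ∈ E(G2) ✓
  (5,9) → (φ(5),φ(9)) = (4,8) ∈ E(G2) ✓
  (5,11) → (φ(5),φ(11)) = (4,5) ∈ E(G2) ✓
  (6,9) → (φ(6),φ(9)) = (8,9) ∈ E(G2) ✓
  (6,10) → (φ(6),φ(10)) = (1,9) ∈ E(G2) ✓
  (6,11) → (φ(6),φ(11)) = (5,9) ∈ E(G2) ✓
  (7,10) → (φ(7),φ(10)) = (1,6) ∈ E(G2) ✓
  (7,11) → (φ(7),φ(11)) = (5,6) ∈ E(G2) ✓
  (8,9) → (φ(8),φ(9)) = (8,11) ∈ E(G2) ✓
  (8,10) → (φ(8),φ(10)) = (1,11) ∈ E(G2) ✓
  (9,11) → (φ(9),φ(11)) = (5,8) ∈ E(G2) ✓
  (10,11) → (φ(10),φ(11)) = (1,5) ∈ E(G2) ✓
All 36 edges of G1 map to edges of G2, and |E(G1)| = |E(G2)| = 36, so φ is a bijection on edges as well as vertices. Hence G1 ≅ G2.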